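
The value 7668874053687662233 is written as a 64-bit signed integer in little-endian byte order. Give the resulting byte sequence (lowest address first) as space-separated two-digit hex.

99 56 43 05 52 50 6D 6A

7668874053687662233 in hexadecimal, padded to 64 bits, is 0x6A6D505205435699.
Split into bytes (most-significant first): 6A 6D 50 52 05 43 56 99.
Little-endian stores the least-significant byte at the lowest address.
So at ascending addresses the bytes are 99 56 43 05 52 50 6D 6A.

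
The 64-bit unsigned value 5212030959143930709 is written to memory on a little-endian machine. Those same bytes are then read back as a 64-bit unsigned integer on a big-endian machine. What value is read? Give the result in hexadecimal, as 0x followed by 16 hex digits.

5212030959143930709 in 64-bit hexadecimal is 0x4854DA8AF61CCB55.
Stored little-endian, the bytes at ascending addresses are 55 CB 1C F6 8A DA 54 48.
Read back as big-endian, the last byte is least significant, giving 0x55CB1CF68ADA5448.

0x55CB1CF68ADA5448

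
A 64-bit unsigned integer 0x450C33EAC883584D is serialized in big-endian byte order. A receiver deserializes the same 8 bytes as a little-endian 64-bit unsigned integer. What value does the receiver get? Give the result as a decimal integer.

5573349437816900677

Stored big-endian, the bytes at ascending addresses are 45 0C 33 EA C8 83 58 4D.
Read back as little-endian, the first byte is least significant, giving 0x4D5883C8EA330C45.
0x4D5883C8EA330C45 = 5573349437816900677.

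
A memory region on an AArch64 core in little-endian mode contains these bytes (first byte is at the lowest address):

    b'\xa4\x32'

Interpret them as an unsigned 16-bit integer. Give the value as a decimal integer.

12964

In little-endian order the low byte comes first in memory.
Reassemble most-significant byte first: 32 A4 → 0x32A4.
0x32A4 = 12964.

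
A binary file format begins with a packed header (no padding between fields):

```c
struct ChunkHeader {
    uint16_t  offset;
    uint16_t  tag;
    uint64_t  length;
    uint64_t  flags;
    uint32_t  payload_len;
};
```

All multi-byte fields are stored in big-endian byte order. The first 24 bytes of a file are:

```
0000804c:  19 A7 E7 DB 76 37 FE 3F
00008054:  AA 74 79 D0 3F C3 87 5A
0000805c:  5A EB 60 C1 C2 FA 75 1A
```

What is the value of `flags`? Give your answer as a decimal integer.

4594664866990219457

`flags` follows `offset` (2 B), `tag` (2 B), `length` (8 B), so it starts at offset 2 + 2 + 8 = 12 and occupies 8 bytes.
Bytes at offsets 12..19: 3F C3 87 5A 5A EB 60 C1.
Big-endian stores the most-significant byte at the lowest address.
The bytes are already most-significant first: 0x3FC3875A5AEB60C1.
0x3FC3875A5AEB60C1 = 4594664866990219457.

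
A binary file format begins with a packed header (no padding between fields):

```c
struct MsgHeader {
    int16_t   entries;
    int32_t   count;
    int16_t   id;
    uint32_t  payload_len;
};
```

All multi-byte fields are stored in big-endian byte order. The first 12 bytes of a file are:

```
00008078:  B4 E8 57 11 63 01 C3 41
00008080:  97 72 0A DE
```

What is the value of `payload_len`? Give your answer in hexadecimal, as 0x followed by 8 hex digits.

0x97720ADE

`payload_len` follows `entries` (2 B), `count` (4 B), `id` (2 B), so it starts at offset 2 + 4 + 2 = 8 and occupies 4 bytes.
Bytes at offsets 8..11: 97 72 0A DE.
Big-endian stores the most-significant byte at the lowest address.
The bytes are already most-significant first: 0x97720ADE.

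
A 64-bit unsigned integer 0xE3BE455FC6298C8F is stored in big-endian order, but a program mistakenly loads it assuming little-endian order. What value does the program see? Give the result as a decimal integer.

Stored big-endian, the bytes at ascending addresses are E3 BE 45 5F C6 29 8C 8F.
Read back as little-endian, the first byte is least significant, giving 0x8F8C29C65F45BEE3.
0x8F8C29C65F45BEE3 = 10343688376141856483.

10343688376141856483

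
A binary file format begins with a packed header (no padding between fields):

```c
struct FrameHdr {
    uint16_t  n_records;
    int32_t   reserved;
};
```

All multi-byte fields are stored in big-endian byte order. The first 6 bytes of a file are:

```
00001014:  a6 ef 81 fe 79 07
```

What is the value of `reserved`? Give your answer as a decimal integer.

-2114029305

`reserved` follows `n_records` (2 bytes), so it starts at byte offset 2 and occupies 4 bytes.
Bytes at offsets 2..5: 81 FE 79 07.
In big-endian order the high byte comes first in memory.
The bytes are already most-significant first: 0x81FE7907.
Top bit is set, so as a signed 32-bit value this is 0x81FE7907 − 2^32 = -2114029305.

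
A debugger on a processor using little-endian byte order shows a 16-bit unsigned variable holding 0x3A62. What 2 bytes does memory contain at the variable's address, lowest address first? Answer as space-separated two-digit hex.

62 3A

Split into bytes (most-significant first): 3A 62.
Little-endian: lowest address holds the least-significant byte.
So at ascending addresses the bytes are 62 3A.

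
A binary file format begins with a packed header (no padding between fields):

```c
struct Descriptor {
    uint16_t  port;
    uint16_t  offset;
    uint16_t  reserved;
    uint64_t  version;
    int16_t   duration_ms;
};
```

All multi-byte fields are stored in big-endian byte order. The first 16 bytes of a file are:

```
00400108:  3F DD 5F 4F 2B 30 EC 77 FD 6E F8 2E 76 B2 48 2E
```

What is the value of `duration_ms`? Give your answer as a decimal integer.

`duration_ms` follows `port` (2 B), `offset` (2 B), `reserved` (2 B), `version` (8 B), so it starts at offset 2 + 2 + 2 + 8 = 14 and occupies 2 bytes.
Bytes at offsets 14..15: 48 2E.
Big-endian stores the most-significant byte at the lowest address.
The bytes are already most-significant first: 0x482E.
0x482E = 18478.

18478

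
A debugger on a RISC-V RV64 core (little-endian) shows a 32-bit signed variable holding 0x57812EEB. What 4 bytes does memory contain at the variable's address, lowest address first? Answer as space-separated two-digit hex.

Split into bytes (most-significant first): 57 81 2E EB.
Little-endian: lowest address holds the least-significant byte.
So at ascending addresses the bytes are EB 2E 81 57.

EB 2E 81 57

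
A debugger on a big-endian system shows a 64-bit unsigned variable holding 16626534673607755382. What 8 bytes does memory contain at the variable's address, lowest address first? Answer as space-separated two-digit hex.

16626534673607755382 in hexadecimal, padded to 64 bits, is 0xE6BD5131CA1B0676.
Split into bytes (most-significant first): E6 BD 51 31 CA 1B 06 76.
In big-endian order the high byte comes first in memory.
So the memory order matches the most-significant-first order: E6 BD 51 31 CA 1B 06 76.

E6 BD 51 31 CA 1B 06 76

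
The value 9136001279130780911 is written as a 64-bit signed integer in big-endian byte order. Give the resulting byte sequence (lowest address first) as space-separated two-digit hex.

9136001279130780911 in hexadecimal, padded to 64 bits, is 0x7EC998C23E1AC4EF.
Split into bytes (most-significant first): 7E C9 98 C2 3E 1A C4 EF.
Big-endian: lowest address holds the most-significant byte.
So the memory order matches the most-significant-first order: 7E C9 98 C2 3E 1A C4 EF.

7E C9 98 C2 3E 1A C4 EF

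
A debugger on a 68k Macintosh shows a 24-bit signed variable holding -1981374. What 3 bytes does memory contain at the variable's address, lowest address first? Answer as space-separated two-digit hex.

E1 C4 42

Two's complement of -1981374 in 24 bits: 1981374 = 0x1E3BBE; invert → 0xE1C441; add 1 → 0xE1C442.
Split into bytes (most-significant first): E1 C4 42.
In big-endian order the high byte comes first in memory.
So the memory order matches the most-significant-first order: E1 C4 42.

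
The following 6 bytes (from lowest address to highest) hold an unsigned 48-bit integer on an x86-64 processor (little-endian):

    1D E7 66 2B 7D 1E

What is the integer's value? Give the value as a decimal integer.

In little-endian order the low byte comes first in memory.
Reassemble most-significant byte first: 1E 7D 2B 66 E7 1D → 0x1E7D2B66E71D.
0x1E7D2B66E71D = 33522947909405.

33522947909405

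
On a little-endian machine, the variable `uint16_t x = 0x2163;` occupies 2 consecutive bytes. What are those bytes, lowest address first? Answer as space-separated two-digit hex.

Split into bytes (most-significant first): 21 63.
Little-endian stores the least-significant byte at the lowest address.
So at ascending addresses the bytes are 63 21.

63 21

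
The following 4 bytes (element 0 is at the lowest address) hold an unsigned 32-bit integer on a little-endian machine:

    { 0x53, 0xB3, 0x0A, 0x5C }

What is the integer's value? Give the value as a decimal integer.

1544205139

Little-endian stores the least-significant byte at the lowest address.
Reassemble most-significant byte first: 5C 0A B3 53 → 0x5C0AB353.
0x5C0AB353 = 1544205139.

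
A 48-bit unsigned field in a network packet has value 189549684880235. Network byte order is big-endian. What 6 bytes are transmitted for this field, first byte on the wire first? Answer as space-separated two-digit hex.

AC 64 F9 A2 73 6B

189549684880235 in hexadecimal, padded to 48 bits, is 0xAC64F9A2736B.
Split into bytes (most-significant first): AC 64 F9 A2 73 6B.
Big-endian stores the most-significant byte at the lowest address.
So the memory order matches the most-significant-first order: AC 64 F9 A2 73 6B.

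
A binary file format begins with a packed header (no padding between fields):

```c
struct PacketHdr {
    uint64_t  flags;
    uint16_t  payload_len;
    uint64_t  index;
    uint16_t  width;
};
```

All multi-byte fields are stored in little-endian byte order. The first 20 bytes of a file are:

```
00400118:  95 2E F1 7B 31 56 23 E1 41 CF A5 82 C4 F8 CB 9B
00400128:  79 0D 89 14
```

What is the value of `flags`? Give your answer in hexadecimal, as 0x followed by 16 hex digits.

0xE12356317BF12E95

`flags` is the first field, at byte offset 0, occupying 8 bytes.
Bytes at offsets 0..7: 95 2E F1 7B 31 56 23 E1.
Little-endian: lowest address holds the least-significant byte.
Reassemble most-significant byte first: E1 23 56 31 7B F1 2E 95 → 0xE12356317BF12E95.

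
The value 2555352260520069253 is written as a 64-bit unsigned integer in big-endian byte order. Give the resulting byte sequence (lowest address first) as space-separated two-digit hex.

23 76 6F 57 94 4A 48 85

2555352260520069253 in hexadecimal, padded to 64 bits, is 0x23766F57944A4885.
Split into bytes (most-significant first): 23 76 6F 57 94 4A 48 85.
Big-endian stores the most-significant byte at the lowest address.
So the memory order matches the most-significant-first order: 23 76 6F 57 94 4A 48 85.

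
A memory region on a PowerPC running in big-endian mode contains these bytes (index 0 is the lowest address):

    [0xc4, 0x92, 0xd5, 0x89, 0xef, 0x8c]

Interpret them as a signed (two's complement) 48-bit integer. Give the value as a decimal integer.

-65340049854580

Big-endian stores the most-significant byte at the lowest address.
The bytes are already most-significant first: 0xC492D589EF8C.
Top bit is set, so as a signed 48-bit value this is 0xC492D589EF8C − 2^48 = -65340049854580.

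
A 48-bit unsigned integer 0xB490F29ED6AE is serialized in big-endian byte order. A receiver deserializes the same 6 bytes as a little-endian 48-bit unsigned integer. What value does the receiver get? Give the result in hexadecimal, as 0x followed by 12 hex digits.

Stored big-endian, the bytes at ascending addresses are B4 90 F2 9E D6 AE.
Read back as little-endian, the first byte is least significant, giving 0xAED69EF290B4.

0xAED69EF290B4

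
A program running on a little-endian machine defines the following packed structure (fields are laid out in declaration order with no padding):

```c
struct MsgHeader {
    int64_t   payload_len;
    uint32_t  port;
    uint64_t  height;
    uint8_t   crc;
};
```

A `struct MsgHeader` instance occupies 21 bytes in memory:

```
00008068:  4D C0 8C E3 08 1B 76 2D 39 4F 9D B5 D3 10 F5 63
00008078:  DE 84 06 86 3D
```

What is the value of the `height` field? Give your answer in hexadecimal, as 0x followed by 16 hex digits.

0x860684DE63F510D3

`height` follows `payload_len` (8 B), `port` (4 B), so it starts at offset 8 + 4 = 12 and occupies 8 bytes.
Bytes at offsets 12..19: D3 10 F5 63 DE 84 06 86.
Little-endian stores the least-significant byte at the lowest address.
Reassemble most-significant byte first: 86 06 84 DE 63 F5 10 D3 → 0x860684DE63F510D3.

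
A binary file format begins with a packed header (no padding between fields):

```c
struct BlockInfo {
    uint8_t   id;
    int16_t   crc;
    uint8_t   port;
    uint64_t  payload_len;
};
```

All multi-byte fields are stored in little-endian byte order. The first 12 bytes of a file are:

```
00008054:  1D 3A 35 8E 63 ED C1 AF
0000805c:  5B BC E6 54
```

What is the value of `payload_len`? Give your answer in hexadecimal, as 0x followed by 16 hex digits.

`payload_len` follows `id` (1 B), `crc` (2 B), `port` (1 B), so it starts at offset 1 + 2 + 1 = 4 and occupies 8 bytes.
Bytes at offsets 4..11: 63 ED C1 AF 5B BC E6 54.
In little-endian order the low byte comes first in memory.
Reassemble most-significant byte first: 54 E6 BC 5B AF C1 ED 63 → 0x54E6BC5BAFC1ED63.

0x54E6BC5BAFC1ED63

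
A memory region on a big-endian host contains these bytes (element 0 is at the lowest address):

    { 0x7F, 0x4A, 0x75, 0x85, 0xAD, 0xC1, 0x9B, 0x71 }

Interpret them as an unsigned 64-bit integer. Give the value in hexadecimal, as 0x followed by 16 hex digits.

In big-endian order the high byte comes first in memory.
The bytes are already most-significant first: 0x7F4A7585ADC19B71.

0x7F4A7585ADC19B71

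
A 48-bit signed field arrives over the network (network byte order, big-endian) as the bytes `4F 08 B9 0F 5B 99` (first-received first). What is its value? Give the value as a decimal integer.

86898883124121

In big-endian order the high byte comes first in memory.
The bytes are already most-significant first: 0x4F08B90F5B99.
0x4F08B90F5B99 = 86898883124121.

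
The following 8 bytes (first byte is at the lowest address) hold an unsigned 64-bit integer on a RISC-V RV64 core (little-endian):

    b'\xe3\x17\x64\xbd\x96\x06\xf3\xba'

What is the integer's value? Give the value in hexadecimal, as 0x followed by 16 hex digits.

Little-endian stores the least-significant byte at the lowest address.
Reassemble most-significant byte first: BA F3 06 96 BD 64 17 E3 → 0xBAF30696BD6417E3.

0xBAF30696BD6417E3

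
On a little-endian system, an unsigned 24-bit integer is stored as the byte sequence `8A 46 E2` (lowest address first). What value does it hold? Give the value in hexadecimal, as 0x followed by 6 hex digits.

0xE2468A

Little-endian stores the least-significant byte at the lowest address.
Reassemble most-significant byte first: E2 46 8A → 0xE2468A.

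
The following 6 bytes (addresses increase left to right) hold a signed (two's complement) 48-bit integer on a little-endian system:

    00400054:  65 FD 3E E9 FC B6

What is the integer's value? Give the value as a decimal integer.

-80277615477403

Little-endian stores the least-significant byte at the lowest address.
Reassemble most-significant byte first: B6 FC E9 3E FD 65 → 0xB6FCE93EFD65.
Top bit is set, so as a signed 48-bit value this is 0xB6FCE93EFD65 − 2^48 = -80277615477403.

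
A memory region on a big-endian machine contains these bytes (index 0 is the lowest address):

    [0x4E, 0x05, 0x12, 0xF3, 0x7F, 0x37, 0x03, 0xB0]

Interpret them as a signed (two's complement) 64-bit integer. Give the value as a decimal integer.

Big-endian stores the most-significant byte at the lowest address.
The bytes are already most-significant first: 0x4E0512F37F3703B0.
0x4E0512F37F3703B0 = 5621920546862597040.

5621920546862597040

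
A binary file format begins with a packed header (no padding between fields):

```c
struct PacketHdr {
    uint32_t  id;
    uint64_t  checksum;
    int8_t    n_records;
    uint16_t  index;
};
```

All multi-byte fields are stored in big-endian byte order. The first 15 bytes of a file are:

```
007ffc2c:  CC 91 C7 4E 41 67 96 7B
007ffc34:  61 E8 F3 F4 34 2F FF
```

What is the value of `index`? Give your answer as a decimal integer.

12287

`index` follows `id` (4 B), `checksum` (8 B), `n_records` (1 B), so it starts at offset 4 + 8 + 1 = 13 and occupies 2 bytes.
Bytes at offsets 13..14: 2F FF.
Big-endian stores the most-significant byte at the lowest address.
The bytes are already most-significant first: 0x2FFF.
0x2FFF = 12287.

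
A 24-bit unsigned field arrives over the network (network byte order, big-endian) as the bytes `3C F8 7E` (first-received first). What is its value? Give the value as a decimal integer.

Big-endian: lowest address holds the most-significant byte.
The bytes are already most-significant first: 0x3CF87E.
0x3CF87E = 3995774.

3995774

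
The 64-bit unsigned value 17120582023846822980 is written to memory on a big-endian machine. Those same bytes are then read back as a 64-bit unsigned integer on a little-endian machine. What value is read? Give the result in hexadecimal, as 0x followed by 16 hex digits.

0x44045457A48698ED

17120582023846822980 in 64-bit hexadecimal is 0xED9886A457540444.
Stored big-endian, the bytes at ascending addresses are ED 98 86 A4 57 54 04 44.
Read back as little-endian, the first byte is least significant, giving 0x44045457A48698ED.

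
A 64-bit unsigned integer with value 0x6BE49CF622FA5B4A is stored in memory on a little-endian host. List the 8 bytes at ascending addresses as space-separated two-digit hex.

Split into bytes (most-significant first): 6B E4 9C F6 22 FA 5B 4A.
Little-endian: lowest address holds the least-significant byte.
So at ascending addresses the bytes are 4A 5B FA 22 F6 9C E4 6B.

4A 5B FA 22 F6 9C E4 6B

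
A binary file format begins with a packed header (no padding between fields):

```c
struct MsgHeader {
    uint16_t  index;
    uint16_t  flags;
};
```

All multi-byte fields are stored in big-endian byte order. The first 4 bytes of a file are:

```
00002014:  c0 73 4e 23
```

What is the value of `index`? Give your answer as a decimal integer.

49267

`index` is the first field, at byte offset 0, occupying 2 bytes.
Bytes at offsets 0..1: C0 73.
In big-endian order the high byte comes first in memory.
The bytes are already most-significant first: 0xC073.
0xC073 = 49267.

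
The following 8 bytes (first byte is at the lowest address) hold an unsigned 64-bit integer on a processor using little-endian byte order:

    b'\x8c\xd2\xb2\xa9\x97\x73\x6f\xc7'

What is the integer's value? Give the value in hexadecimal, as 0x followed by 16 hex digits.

0xC76F7397A9B2D28C

Little-endian stores the least-significant byte at the lowest address.
Reassemble most-significant byte first: C7 6F 73 97 A9 B2 D2 8C → 0xC76F7397A9B2D28C.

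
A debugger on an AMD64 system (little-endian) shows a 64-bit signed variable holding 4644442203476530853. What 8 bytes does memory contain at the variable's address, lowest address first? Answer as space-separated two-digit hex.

A5 16 0D A6 93 5F 74 40

4644442203476530853 in hexadecimal, padded to 64 bits, is 0x40745F93A60D16A5.
Split into bytes (most-significant first): 40 74 5F 93 A6 0D 16 A5.
In little-endian order the low byte comes first in memory.
So at ascending addresses the bytes are A5 16 0D A6 93 5F 74 40.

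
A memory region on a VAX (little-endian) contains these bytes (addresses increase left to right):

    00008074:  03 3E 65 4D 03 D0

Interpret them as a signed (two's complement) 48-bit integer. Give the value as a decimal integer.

Little-endian: lowest address holds the least-significant byte.
Reassemble most-significant byte first: D0 03 4D 65 3E 03 → 0xD0034D653E03.
Top bit is set, so as a signed 48-bit value this is 0xD0034D653E03 − 2^48 = -52762374750717.

-52762374750717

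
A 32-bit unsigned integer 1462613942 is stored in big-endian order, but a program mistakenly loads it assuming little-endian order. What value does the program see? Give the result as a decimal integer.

1462613942 in 32-bit hexadecimal is 0x572DB7B6.
Stored big-endian, the bytes at ascending addresses are 57 2D B7 B6.
Read back as little-endian, the first byte is least significant, giving 0xB6B72D57.
0xB6B72D57 = 3065458007.

3065458007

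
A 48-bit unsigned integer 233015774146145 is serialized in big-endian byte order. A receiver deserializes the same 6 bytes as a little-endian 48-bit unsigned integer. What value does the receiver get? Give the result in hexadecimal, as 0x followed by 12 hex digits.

233015774146145 in 48-bit hexadecimal is 0xD3ED3671EE61.
Stored big-endian, the bytes at ascending addresses are D3 ED 36 71 EE 61.
Read back as little-endian, the first byte is least significant, giving 0x61EE7136EDD3.

0x61EE7136EDD3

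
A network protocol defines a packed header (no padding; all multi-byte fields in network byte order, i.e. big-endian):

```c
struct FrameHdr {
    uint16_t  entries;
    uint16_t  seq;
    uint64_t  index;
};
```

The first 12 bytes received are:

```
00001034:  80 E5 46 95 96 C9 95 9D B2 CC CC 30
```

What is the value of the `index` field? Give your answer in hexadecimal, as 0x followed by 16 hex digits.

`index` follows `entries` (2 B), `seq` (2 B), so it starts at offset 2 + 2 = 4 and occupies 8 bytes.
Bytes at offsets 4..11: 96 C9 95 9D B2 CC CC 30.
In big-endian order the high byte comes first in memory.
The bytes are already most-significant first: 0x96C9959DB2CCCC30.

0x96C9959DB2CCCC30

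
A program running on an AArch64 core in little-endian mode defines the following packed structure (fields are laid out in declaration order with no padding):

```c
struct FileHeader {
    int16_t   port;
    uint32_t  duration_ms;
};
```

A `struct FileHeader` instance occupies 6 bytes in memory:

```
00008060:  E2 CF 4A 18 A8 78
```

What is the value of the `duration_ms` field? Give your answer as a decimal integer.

`duration_ms` follows `port` (2 bytes), so it starts at byte offset 2 and occupies 4 bytes.
Bytes at offsets 2..5: 4A 18 A8 78.
In little-endian order the low byte comes first in memory.
Reassemble most-significant byte first: 78 A8 18 4A → 0x78A8184A.
0x78A8184A = 2024282186.

2024282186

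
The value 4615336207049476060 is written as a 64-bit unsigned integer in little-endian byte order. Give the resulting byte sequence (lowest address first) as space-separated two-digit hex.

DC C7 2E C4 D3 F7 0C 40

4615336207049476060 in hexadecimal, padded to 64 bits, is 0x400CF7D3C42EC7DC.
Split into bytes (most-significant first): 40 0C F7 D3 C4 2E C7 DC.
Little-endian stores the least-significant byte at the lowest address.
So at ascending addresses the bytes are DC C7 2E C4 D3 F7 0C 40.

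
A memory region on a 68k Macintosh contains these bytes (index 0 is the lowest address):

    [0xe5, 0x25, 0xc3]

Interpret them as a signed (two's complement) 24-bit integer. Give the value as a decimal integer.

Big-endian stores the most-significant byte at the lowest address.
The bytes are already most-significant first: 0xE525C3.
Top bit is set, so as a signed 24-bit value this is 0xE525C3 − 2^24 = -1759805.

-1759805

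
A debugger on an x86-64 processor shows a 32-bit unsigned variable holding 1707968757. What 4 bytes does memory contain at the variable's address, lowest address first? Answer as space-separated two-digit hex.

F5 88 CD 65

1707968757 in hexadecimal, padded to 32 bits, is 0x65CD88F5.
Split into bytes (most-significant first): 65 CD 88 F5.
Little-endian: lowest address holds the least-significant byte.
So at ascending addresses the bytes are F5 88 CD 65.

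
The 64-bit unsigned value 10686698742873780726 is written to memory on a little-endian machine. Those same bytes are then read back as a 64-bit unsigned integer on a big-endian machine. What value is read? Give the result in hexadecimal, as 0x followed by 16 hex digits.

10686698742873780726 in 64-bit hexadecimal is 0x944EC7E2D69AF1F6.
Stored little-endian, the bytes at ascending addresses are F6 F1 9A D6 E2 C7 4E 94.
Read back as big-endian, the last byte is least significant, giving 0xF6F19AD6E2C74E94.

0xF6F19AD6E2C74E94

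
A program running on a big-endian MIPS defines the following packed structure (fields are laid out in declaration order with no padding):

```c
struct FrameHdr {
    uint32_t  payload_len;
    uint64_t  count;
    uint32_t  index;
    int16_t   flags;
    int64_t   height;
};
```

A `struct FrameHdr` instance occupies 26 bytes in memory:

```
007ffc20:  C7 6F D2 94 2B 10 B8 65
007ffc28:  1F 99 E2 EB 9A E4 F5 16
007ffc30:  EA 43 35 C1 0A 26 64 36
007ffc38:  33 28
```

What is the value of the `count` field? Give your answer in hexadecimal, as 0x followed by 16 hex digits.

`count` follows `payload_len` (4 bytes), so it starts at byte offset 4 and occupies 8 bytes.
Bytes at offsets 4..11: 2B 10 B8 65 1F 99 E2 EB.
Big-endian: lowest address holds the most-significant byte.
The bytes are already most-significant first: 0x2B10B8651F99E2EB.

0x2B10B8651F99E2EB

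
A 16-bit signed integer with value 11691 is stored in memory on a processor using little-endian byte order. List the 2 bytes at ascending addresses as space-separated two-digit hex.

AB 2D

11691 in hexadecimal, padded to 16 bits, is 0x2DAB.
Split into bytes (most-significant first): 2D AB.
In little-endian order the low byte comes first in memory.
So at ascending addresses the bytes are AB 2D.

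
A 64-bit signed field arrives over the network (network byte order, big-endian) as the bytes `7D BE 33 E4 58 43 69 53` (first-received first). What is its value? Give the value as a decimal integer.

Big-endian stores the most-significant byte at the lowest address.
The bytes are already most-significant first: 0x7DBE33E458436953.
0x7DBE33E458436953 = 9060736556142389587.

9060736556142389587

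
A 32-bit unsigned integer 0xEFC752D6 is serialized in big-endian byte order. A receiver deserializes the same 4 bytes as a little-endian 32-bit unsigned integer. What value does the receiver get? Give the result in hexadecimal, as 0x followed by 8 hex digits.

0xD652C7EF

Stored big-endian, the bytes at ascending addresses are EF C7 52 D6.
Read back as little-endian, the first byte is least significant, giving 0xD652C7EF.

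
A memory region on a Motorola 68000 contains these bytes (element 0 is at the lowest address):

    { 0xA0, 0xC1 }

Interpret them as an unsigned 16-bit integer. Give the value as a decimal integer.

41153

In big-endian order the high byte comes first in memory.
The bytes are already most-significant first: 0xA0C1.
0xA0C1 = 41153.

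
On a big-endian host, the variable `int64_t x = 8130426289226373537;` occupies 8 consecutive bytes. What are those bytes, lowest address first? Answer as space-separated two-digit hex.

70 D5 13 A2 19 D5 D9 A1

8130426289226373537 in hexadecimal, padded to 64 bits, is 0x70D513A219D5D9A1.
Split into bytes (most-significant first): 70 D5 13 A2 19 D5 D9 A1.
In big-endian order the high byte comes first in memory.
So the memory order matches the most-significant-first order: 70 D5 13 A2 19 D5 D9 A1.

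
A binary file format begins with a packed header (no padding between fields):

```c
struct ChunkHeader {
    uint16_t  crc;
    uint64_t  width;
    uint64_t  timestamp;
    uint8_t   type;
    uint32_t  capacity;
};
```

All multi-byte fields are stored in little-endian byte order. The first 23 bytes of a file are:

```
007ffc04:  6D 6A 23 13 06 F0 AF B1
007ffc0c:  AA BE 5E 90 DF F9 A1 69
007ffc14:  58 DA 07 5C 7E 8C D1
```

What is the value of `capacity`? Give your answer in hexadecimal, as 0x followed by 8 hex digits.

0xD18C7E5C

`capacity` follows `crc` (2 B), `width` (8 B), `timestamp` (8 B), `type` (1 B), so it starts at offset 2 + 8 + 8 + 1 = 19 and occupies 4 bytes.
Bytes at offsets 19..22: 5C 7E 8C D1.
Little-endian stores the least-significant byte at the lowest address.
Reassemble most-significant byte first: D1 8C 7E 5C → 0xD18C7E5C.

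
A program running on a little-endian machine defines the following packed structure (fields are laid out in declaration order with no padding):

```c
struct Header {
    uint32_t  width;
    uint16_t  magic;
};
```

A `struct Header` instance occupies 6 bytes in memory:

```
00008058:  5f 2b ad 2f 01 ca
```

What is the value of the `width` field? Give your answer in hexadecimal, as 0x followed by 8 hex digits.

0x2FAD2B5F

`width` is the first field, at byte offset 0, occupying 4 bytes.
Bytes at offsets 0..3: 5F 2B AD 2F.
Little-endian stores the least-significant byte at the lowest address.
Reassemble most-significant byte first: 2F AD 2B 5F → 0x2FAD2B5F.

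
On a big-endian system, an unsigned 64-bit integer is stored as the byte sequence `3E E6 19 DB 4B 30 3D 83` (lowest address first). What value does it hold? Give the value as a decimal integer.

4532338504644967811

Big-endian stores the most-significant byte at the lowest address.
The bytes are already most-significant first: 0x3EE619DB4B303D83.
0x3EE619DB4B303D83 = 4532338504644967811.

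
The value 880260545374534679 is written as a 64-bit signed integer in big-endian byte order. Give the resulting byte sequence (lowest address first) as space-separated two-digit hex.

0C 37 50 4D 5C D7 3C 17

880260545374534679 in hexadecimal, padded to 64 bits, is 0x0C37504D5CD73C17.
Split into bytes (most-significant first): 0C 37 50 4D 5C D7 3C 17.
Big-endian: lowest address holds the most-significant byte.
So the memory order matches the most-significant-first order: 0C 37 50 4D 5C D7 3C 17.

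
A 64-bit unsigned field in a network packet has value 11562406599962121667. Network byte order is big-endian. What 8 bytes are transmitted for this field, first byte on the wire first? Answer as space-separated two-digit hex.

A0 75 EB 8A DB 5F D5 C3

11562406599962121667 in hexadecimal, padded to 64 bits, is 0xA075EB8ADB5FD5C3.
Split into bytes (most-significant first): A0 75 EB 8A DB 5F D5 C3.
In big-endian order the high byte comes first in memory.
So the memory order matches the most-significant-first order: A0 75 EB 8A DB 5F D5 C3.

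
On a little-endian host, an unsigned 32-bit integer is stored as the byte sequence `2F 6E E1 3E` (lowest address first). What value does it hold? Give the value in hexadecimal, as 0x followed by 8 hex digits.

0x3EE16E2F

Little-endian: lowest address holds the least-significant byte.
Reassemble most-significant byte first: 3E E1 6E 2F → 0x3EE16E2F.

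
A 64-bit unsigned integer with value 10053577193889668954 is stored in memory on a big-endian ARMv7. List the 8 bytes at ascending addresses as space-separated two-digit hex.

10053577193889668954 in hexadecimal, padded to 64 bits, is 0x8B857B3113C31F5A.
Split into bytes (most-significant first): 8B 85 7B 31 13 C3 1F 5A.
Big-endian stores the most-significant byte at the lowest address.
So the memory order matches the most-significant-first order: 8B 85 7B 31 13 C3 1F 5A.

8B 85 7B 31 13 C3 1F 5A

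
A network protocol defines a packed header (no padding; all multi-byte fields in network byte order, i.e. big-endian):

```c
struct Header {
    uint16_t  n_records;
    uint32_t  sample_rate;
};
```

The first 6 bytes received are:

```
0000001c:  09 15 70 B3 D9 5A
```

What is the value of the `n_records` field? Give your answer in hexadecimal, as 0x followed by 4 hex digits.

`n_records` is the first field, at byte offset 0, occupying 2 bytes.
Bytes at offsets 0..1: 09 15.
Big-endian: lowest address holds the most-significant byte.
The bytes are already most-significant first: 0x0915.

0x0915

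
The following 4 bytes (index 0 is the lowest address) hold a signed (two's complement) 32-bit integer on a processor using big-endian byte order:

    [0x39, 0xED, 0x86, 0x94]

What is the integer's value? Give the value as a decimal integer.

In big-endian order the high byte comes first in memory.
The bytes are already most-significant first: 0x39ED8694.
0x39ED8694 = 971867796.

971867796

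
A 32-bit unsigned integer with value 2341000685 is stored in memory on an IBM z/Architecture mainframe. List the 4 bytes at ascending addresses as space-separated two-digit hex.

8B 88 D5 ED

2341000685 in hexadecimal, padded to 32 bits, is 0x8B88D5ED.
Split into bytes (most-significant first): 8B 88 D5 ED.
Big-endian stores the most-significant byte at the lowest address.
So the memory order matches the most-significant-first order: 8B 88 D5 ED.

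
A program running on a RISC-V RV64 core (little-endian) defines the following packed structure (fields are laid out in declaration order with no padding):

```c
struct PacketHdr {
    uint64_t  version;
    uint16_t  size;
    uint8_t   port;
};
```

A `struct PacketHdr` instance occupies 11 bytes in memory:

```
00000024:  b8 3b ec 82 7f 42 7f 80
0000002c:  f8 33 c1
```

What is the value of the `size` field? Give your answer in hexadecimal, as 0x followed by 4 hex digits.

0x33F8

`size` follows `version` (8 bytes), so it starts at byte offset 8 and occupies 2 bytes.
Bytes at offsets 8..9: F8 33.
In little-endian order the low byte comes first in memory.
Reassemble most-significant byte first: 33 F8 → 0x33F8.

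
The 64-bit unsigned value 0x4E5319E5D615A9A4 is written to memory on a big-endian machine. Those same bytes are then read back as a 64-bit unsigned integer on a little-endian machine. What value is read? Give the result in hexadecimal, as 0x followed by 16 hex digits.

0xA4A915D6E519534E

Stored big-endian, the bytes at ascending addresses are 4E 53 19 E5 D6 15 A9 A4.
Read back as little-endian, the first byte is least significant, giving 0xA4A915D6E519534E.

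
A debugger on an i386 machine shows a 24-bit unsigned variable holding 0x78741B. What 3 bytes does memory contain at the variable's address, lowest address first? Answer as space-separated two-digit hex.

Split into bytes (most-significant first): 78 74 1B.
Little-endian stores the least-significant byte at the lowest address.
So at ascending addresses the bytes are 1B 74 78.

1B 74 78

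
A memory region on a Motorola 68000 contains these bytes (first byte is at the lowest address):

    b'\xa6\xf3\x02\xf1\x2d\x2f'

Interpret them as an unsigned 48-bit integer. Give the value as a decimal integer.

183562656623919

Big-endian stores the most-significant byte at the lowest address.
The bytes are already most-significant first: 0xA6F302F12D2F.
0xA6F302F12D2F = 183562656623919.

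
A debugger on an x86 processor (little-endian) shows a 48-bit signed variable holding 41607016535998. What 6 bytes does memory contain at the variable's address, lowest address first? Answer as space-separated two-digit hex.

41607016535998 in hexadecimal, padded to 48 bits, is 0x25D76370D7BE.
Split into bytes (most-significant first): 25 D7 63 70 D7 BE.
Little-endian stores the least-significant byte at the lowest address.
So at ascending addresses the bytes are BE D7 70 63 D7 25.

BE D7 70 63 D7 25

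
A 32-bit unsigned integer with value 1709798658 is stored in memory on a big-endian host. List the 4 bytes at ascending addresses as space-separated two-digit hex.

1709798658 in hexadecimal, padded to 32 bits, is 0x65E97502.
Split into bytes (most-significant first): 65 E9 75 02.
Big-endian stores the most-significant byte at the lowest address.
So the memory order matches the most-significant-first order: 65 E9 75 02.

65 E9 75 02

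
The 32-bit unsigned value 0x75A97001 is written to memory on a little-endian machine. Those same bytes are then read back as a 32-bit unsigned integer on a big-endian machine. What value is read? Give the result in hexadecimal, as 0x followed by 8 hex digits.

Stored little-endian, the bytes at ascending addresses are 01 70 A9 75.
Read back as big-endian, the last byte is least significant, giving 0x0170A975.

0x0170A975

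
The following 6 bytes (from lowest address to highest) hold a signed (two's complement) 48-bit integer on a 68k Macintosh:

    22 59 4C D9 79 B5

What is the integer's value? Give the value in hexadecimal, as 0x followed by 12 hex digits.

0x22594CD979B5

Big-endian stores the most-significant byte at the lowest address.
The bytes are already most-significant first: 0x22594CD979B5.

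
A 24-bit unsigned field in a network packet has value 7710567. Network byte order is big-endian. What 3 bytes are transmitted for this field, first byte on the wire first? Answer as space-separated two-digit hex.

75 A7 67

7710567 in hexadecimal, padded to 24 bits, is 0x75A767.
Split into bytes (most-significant first): 75 A7 67.
In big-endian order the high byte comes first in memory.
So the memory order matches the most-significant-first order: 75 A7 67.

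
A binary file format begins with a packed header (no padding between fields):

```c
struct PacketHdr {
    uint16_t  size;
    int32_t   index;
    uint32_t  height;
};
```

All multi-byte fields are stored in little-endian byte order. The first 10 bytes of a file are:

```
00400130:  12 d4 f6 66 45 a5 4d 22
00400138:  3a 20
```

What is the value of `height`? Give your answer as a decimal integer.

`height` follows `size` (2 B), `index` (4 B), so it starts at offset 2 + 4 = 6 and occupies 4 bytes.
Bytes at offsets 6..9: 4D 22 3A 20.
Little-endian: lowest address holds the least-significant byte.
Reassemble most-significant byte first: 20 3A 22 4D → 0x203A224D.
0x203A224D = 540680781.

540680781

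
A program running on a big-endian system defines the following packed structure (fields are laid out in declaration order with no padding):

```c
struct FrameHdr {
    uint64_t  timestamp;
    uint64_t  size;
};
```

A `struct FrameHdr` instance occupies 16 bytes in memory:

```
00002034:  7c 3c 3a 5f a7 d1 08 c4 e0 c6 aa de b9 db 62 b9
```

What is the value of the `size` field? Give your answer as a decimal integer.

16196820983462191801

`size` follows `timestamp` (8 bytes), so it starts at byte offset 8 and occupies 8 bytes.
Bytes at offsets 8..15: E0 C6 AA DE B9 DB 62 B9.
Big-endian: lowest address holds the most-significant byte.
The bytes are already most-significant first: 0xE0C6AADEB9DB62B9.
0xE0C6AADEB9DB62B9 = 16196820983462191801.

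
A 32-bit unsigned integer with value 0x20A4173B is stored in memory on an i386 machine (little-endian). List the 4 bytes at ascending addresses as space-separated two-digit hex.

Split into bytes (most-significant first): 20 A4 17 3B.
Little-endian stores the least-significant byte at the lowest address.
So at ascending addresses the bytes are 3B 17 A4 20.

3B 17 A4 20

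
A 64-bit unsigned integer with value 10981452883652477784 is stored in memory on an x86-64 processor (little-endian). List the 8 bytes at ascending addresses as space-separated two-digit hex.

10981452883652477784 in hexadecimal, padded to 64 bits, is 0x9865F53727CB8358.
Split into bytes (most-significant first): 98 65 F5 37 27 CB 83 58.
In little-endian order the low byte comes first in memory.
So at ascending addresses the bytes are 58 83 CB 27 37 F5 65 98.

58 83 CB 27 37 F5 65 98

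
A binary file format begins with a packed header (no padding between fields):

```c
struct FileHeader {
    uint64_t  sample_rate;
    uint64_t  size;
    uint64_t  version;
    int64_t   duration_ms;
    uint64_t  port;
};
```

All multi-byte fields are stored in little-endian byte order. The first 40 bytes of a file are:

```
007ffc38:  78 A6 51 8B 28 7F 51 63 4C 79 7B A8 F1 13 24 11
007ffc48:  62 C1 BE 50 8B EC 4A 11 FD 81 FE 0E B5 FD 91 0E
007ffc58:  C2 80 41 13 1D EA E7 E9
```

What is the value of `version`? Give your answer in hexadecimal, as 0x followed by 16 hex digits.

`version` follows `sample_rate` (8 B), `size` (8 B), so it starts at offset 8 + 8 = 16 and occupies 8 bytes.
Bytes at offsets 16..23: 62 C1 BE 50 8B EC 4A 11.
In little-endian order the low byte comes first in memory.
Reassemble most-significant byte first: 11 4A EC 8B 50 BE C1 62 → 0x114AEC8B50BEC162.

0x114AEC8B50BEC162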